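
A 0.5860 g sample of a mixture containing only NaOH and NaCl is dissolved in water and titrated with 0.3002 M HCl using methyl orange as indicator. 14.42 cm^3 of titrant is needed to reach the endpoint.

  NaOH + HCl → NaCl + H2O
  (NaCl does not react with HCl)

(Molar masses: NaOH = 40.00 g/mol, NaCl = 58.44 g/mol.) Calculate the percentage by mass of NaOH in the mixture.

29.55 %

n(HCl) = 0.01442 × 0.3002 = 4.329 × 10^-3 mol
Let x = n(NaOH), y = n(NaCl).
Titrant: 1x = 4.329 × 10^-3;  mass: 40.00x + 58.44y = 0.5860
Solving, x = 4.329 × 10^-3 mol, y = 7.064 × 10^-3 mol
mass of NaOH = 4.329 × 10^-3 × 40.00 = 0.1732 g
% NaOH = 0.1732 / 0.5860 × 100 = 29.55 %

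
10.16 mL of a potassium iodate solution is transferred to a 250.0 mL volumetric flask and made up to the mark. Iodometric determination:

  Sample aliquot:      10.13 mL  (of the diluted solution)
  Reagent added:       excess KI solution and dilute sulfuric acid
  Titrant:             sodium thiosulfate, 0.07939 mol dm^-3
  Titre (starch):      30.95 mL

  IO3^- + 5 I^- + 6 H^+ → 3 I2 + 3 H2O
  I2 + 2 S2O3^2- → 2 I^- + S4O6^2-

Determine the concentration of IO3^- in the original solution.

n(S2O3^2-) = 0.03095 × 0.07939 = 2.457 × 10^-3 mol
n(I2) = n(S2O3^2-)/2 = 1.229 × 10^-3 mol
From the 1:3 ratio, n(IO3^-) in the aliquot = 1/3 × 1.229 × 10^-3 = 4.095 × 10^-4 mol
[IO3^-]_dilute = 4.095 × 10^-4 / 0.01013 = 0.04043 mol/L
[IO3^-]_original = 0.04043 × 250.0/10.16 = 0.9947 mol/L

0.9947 mol/L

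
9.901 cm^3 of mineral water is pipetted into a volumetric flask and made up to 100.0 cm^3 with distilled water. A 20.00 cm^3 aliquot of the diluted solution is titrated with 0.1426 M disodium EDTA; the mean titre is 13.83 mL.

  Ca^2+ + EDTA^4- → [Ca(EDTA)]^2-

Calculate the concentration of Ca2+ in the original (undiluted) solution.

n(EDTA) = 0.01383 × 0.1426 = 1.972 × 10^-3 mol
n(Ca2+) in the aliquot = 1.972 × 10^-3 mol (1:1 ratio)
[Ca2+]_dilute = 1.972 × 10^-3 / 0.02000 = 0.09861 mol/L
Dilution factor = 100.0 / 9.901 = 10.10
[Ca2+]_stock = 0.09861 × 10.10 = 0.9959 mol/L

0.9959 M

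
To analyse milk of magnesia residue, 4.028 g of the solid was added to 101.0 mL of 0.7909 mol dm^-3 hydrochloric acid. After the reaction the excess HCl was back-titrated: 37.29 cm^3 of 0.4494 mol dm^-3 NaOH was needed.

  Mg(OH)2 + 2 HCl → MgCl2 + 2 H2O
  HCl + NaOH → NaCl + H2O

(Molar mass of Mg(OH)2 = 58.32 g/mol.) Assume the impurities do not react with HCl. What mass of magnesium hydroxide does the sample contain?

1.841 g

n(HCl) added = 0.1010 × 0.7909 = 0.07988 mol
n(NaOH) used in back-titration = 0.03729 × 0.4494 = 0.01676 mol
n(HCl) left over = 0.01676 mol (1:1 ratio)
n(HCl) consumed by analyte = 0.07988 − 0.01676 = 0.06312 mol
From the 1:2 ratio, n(Mg(OH)2) = 1/2 × 0.06312 = 0.03156 mol
mass of Mg(OH)2 = 0.03156 × 58.32 = 1.841 g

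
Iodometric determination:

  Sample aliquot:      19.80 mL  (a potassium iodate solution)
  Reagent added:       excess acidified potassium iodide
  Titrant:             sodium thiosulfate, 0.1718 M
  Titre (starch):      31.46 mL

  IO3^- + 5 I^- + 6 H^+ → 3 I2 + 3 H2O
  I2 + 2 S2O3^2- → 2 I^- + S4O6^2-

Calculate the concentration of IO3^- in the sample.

0.04550 M

n(S2O3^2-) = 0.03146 × 0.1718 = 5.405 × 10^-3 mol
n(I2) = n(S2O3^2-)/2 = 2.702 × 10^-3 mol
From the 1:3 ratio, n(IO3^-) in the aliquot = 1/3 × 2.702 × 10^-3 = 9.008 × 10^-4 mol
[IO3^-] = 9.008 × 10^-4 / 0.01980 = 0.04550 mol/L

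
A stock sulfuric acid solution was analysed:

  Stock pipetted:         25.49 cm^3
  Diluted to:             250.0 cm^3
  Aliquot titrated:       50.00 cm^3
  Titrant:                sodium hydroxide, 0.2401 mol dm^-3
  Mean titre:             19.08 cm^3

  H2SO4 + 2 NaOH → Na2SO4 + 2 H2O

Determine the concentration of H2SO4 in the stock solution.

0.4493 mol/L

n(NaOH) = 0.01908 × 0.2401 = 4.581 × 10^-3 mol
From the 1:2 ratio, n(H2SO4) in the aliquot = 1/2 × 4.581 × 10^-3 = 2.291 × 10^-3 mol
[H2SO4]_dilute = 2.291 × 10^-3 / 0.05000 = 0.04581 mol/L
Dilution factor = 250.0 / 25.49 = 9.808
[H2SO4]_stock = 0.04581 × 9.808 = 0.4493 mol/L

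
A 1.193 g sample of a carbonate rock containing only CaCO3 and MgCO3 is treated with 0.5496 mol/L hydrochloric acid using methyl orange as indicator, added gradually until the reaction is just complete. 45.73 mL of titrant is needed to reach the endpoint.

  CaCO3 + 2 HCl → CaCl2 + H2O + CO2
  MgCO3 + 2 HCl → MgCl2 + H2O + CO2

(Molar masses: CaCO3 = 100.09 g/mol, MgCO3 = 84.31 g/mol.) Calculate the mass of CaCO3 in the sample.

0.8468 g

n(HCl) = 0.04573 × 0.5496 = 0.02513 mol
Let x = n(CaCO3), y = n(MgCO3).
Titrant: 2x + 2y = 0.02513;  mass: 100.09x + 84.31y = 1.193
Solving, x = 8.461 × 10^-3 mol, y = 4.106 × 10^-3 mol
mass of CaCO3 = 8.461 × 10^-3 × 100.09 = 0.8468 g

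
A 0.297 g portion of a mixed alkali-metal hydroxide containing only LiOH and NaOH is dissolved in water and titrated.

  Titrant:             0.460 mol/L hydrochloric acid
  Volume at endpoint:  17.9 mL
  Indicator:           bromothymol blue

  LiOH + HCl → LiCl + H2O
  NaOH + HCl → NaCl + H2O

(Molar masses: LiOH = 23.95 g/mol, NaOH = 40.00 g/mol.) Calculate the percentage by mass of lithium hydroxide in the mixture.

16.3 %

n(HCl) = 0.0179 × 0.460 = 8.23 × 10^-3 mol
Let x = n(LiOH), y = n(NaOH).
Titrant: 1x + 1y = 8.23 × 10^-3;  mass: 23.95x + 40.00y = 0.297
Solving, x = 2.02 × 10^-3 mol, y = 6.22 × 10^-3 mol
mass of LiOH = 2.02 × 10^-3 × 23.95 = 0.0483 g
% LiOH = 0.0483 / 0.297 × 100 = 16.3 %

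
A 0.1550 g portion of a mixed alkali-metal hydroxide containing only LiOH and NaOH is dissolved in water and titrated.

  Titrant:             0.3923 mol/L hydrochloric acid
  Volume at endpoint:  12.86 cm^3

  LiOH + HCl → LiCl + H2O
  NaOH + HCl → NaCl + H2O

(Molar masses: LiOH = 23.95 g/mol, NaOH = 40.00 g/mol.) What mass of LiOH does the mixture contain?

0.06983 g

n(HCl) = 0.01286 × 0.3923 = 5.045 × 10^-3 mol
Let x = n(LiOH), y = n(NaOH).
Titrant: 1x + 1y = 5.045 × 10^-3;  mass: 23.95x + 40.00y = 0.1550
Solving, x = 2.916 × 10^-3 mol, y = 2.129 × 10^-3 mol
mass of LiOH = 2.916 × 10^-3 × 23.95 = 0.06983 g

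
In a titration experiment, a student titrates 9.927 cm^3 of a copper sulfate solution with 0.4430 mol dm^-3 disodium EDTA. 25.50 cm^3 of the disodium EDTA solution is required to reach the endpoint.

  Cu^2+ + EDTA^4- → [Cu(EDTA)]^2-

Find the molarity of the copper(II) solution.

n(EDTA) = 0.02550 L × 0.4430 mol/L = 0.01130 mol
n(Cu2+) = 0.01130 mol (1:1 mole ratio)
[Cu2+] = 0.01130 mol / 0.009927 L = 1.138 mol/L

1.138 mol/L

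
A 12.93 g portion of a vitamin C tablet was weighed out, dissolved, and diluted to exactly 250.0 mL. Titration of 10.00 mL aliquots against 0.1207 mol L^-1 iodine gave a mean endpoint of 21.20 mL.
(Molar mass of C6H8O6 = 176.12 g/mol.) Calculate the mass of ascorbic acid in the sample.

C6H8O6 + I2 → C6H6O6 + 2 HI
n(I2) per titration = 0.02120 × 0.1207 = 2.559 × 10^-3 mol
n(C6H8O6) in each aliquot = 2.559 × 10^-3 mol (1:1 ratio)
n(C6H8O6) in the whole flask = 2.559 × 10^-3 × 250.0/10.00 = 0.06397 mol
mass of C6H8O6 = 0.06397 × 176.12 = 11.27 g

11.27 g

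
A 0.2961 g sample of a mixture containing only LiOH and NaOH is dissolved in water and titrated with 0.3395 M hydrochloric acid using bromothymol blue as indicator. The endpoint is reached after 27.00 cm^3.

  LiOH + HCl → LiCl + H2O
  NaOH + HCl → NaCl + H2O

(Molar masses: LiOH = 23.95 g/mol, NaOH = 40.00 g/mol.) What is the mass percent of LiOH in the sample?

35.56 %

n(HCl) = 0.02700 × 0.3395 = 9.167 × 10^-3 mol
Let x = n(LiOH), y = n(NaOH).
Titrant: 1x + 1y = 9.167 × 10^-3;  mass: 23.95x + 40.00y = 0.2961
Solving, x = 4.396 × 10^-3 mol, y = 4.770 × 10^-3 mol
mass of LiOH = 4.396 × 10^-3 × 23.95 = 0.1053 g
% LiOH = 0.1053 / 0.2961 × 100 = 35.56 %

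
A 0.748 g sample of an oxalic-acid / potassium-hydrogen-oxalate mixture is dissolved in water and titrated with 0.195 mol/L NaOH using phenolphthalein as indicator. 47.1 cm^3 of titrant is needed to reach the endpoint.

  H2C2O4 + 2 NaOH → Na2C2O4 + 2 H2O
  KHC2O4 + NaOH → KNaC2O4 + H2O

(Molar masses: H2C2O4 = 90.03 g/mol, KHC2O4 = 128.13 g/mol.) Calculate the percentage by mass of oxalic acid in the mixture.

31.0 %

n(NaOH) = 0.0471 × 0.195 = 9.18 × 10^-3 mol
Let x = n(H2C2O4), y = n(KHC2O4).
Titrant: 2x + 1y = 9.18 × 10^-3;  mass: 90.03x + 128.13y = 0.748
Solving, x = 2.58 × 10^-3 mol, y = 4.03 × 10^-3 mol
mass of H2C2O4 = 2.58 × 10^-3 × 90.03 = 0.232 g
% H2C2O4 = 0.232 / 0.748 × 100 = 31.0 %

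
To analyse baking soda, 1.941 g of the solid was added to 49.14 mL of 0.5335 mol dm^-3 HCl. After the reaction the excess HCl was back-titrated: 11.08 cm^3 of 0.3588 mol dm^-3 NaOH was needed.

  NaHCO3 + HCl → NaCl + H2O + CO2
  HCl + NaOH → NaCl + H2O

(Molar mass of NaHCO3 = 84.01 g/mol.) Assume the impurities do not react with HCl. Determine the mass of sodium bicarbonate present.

n(HCl) added = 0.04914 × 0.5335 = 0.02622 mol
n(NaOH) used in back-titration = 0.01108 × 0.3588 = 3.976 × 10^-3 mol
n(HCl) left over = 3.976 × 10^-3 mol (1:1 ratio)
n(HCl) consumed by analyte = 0.02622 − 3.976 × 10^-3 = 0.02224 mol
n(NaHCO3) = 0.02224 mol (1:1 ratio)
mass of NaHCO3 = 0.02224 × 84.01 = 1.868 g

1.868 g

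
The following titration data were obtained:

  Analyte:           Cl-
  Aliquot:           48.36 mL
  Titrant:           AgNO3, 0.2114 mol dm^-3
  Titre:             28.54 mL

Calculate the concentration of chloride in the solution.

0.1248 mol/L

Ag^+ + Cl^- → AgCl(s)
n(AgNO3) = 0.02854 L × 0.2114 mol/L = 6.033 × 10^-3 mol
n(Cl-) = 6.033 × 10^-3 mol (1:1 mole ratio)
[Cl-] = 6.033 × 10^-3 mol / 0.04836 L = 0.1248 mol/L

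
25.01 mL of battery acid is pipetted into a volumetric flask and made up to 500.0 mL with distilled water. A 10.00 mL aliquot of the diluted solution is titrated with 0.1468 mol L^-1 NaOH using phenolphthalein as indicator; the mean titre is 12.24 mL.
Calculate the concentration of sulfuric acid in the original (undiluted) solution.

1.796 mol/L

H2SO4 + 2 NaOH → Na2SO4 + 2 H2O
n(NaOH) = 0.01224 × 0.1468 = 1.797 × 10^-3 mol
From the 1:2 ratio, n(H2SO4) in the aliquot = 1/2 × 1.797 × 10^-3 = 8.984 × 10^-4 mol
[H2SO4]_dilute = 8.984 × 10^-4 / 0.01000 = 0.08984 mol/L
Dilution factor = 500.0 / 25.01 = 19.99
[H2SO4]_stock = 0.08984 × 19.99 = 1.796 mol/L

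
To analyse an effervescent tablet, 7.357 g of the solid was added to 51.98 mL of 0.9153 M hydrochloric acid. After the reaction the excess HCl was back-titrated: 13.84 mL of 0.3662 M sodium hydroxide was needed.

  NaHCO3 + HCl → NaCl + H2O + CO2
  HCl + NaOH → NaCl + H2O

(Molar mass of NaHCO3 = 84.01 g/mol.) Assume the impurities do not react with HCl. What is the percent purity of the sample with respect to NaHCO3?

48.54 %

n(HCl) added = 0.05198 × 0.9153 = 0.04758 mol
n(NaOH) used in back-titration = 0.01384 × 0.3662 = 5.068 × 10^-3 mol
n(HCl) left over = 5.068 × 10^-3 mol (1:1 ratio)
n(HCl) consumed by analyte = 0.04758 − 5.068 × 10^-3 = 0.04251 mol
n(NaHCO3) = 0.04251 mol (1:1 ratio)
mass of NaHCO3 = 0.04251 × 84.01 = 3.571 g
% NaHCO3 = 3.571 / 7.357 × 100 = 48.54 %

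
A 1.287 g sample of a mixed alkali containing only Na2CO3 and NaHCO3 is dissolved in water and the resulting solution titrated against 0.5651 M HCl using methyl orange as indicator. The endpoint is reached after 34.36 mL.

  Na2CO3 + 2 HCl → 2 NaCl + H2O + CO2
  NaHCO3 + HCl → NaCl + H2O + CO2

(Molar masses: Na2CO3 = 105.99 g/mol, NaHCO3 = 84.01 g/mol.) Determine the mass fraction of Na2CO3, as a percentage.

n(HCl) = 0.03436 × 0.5651 = 0.01942 mol
Let x = n(Na2CO3), y = n(NaHCO3).
Titrant: 2x + 1y = 0.01942;  mass: 105.99x + 84.01y = 1.287
Solving, x = 5.549 × 10^-3 mol, y = 8.319 × 10^-3 mol
mass of Na2CO3 = 5.549 × 10^-3 × 105.99 = 0.5881 g
% Na2CO3 = 0.5881 / 1.287 × 100 = 45.70 %

45.70 %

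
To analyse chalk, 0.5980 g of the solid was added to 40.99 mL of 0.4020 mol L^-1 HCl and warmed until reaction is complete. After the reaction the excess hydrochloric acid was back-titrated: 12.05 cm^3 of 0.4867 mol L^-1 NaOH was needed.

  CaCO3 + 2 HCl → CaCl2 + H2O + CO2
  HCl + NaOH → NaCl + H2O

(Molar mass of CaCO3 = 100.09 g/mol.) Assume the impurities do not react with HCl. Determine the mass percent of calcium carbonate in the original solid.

n(HCl) added = 0.04099 × 0.4020 = 0.01648 mol
n(NaOH) used in back-titration = 0.01205 × 0.4867 = 5.865 × 10^-3 mol
n(HCl) left over = 5.865 × 10^-3 mol (1:1 ratio)
n(HCl) consumed by analyte = 0.01648 − 5.865 × 10^-3 = 0.01061 mol
From the 1:2 ratio, n(CaCO3) = 1/2 × 0.01061 = 5.307 × 10^-3 mol
mass of CaCO3 = 5.307 × 10^-3 × 100.09 = 0.5311 g
% CaCO3 = 0.5311 / 0.5980 × 100 = 88.82 %

88.82 %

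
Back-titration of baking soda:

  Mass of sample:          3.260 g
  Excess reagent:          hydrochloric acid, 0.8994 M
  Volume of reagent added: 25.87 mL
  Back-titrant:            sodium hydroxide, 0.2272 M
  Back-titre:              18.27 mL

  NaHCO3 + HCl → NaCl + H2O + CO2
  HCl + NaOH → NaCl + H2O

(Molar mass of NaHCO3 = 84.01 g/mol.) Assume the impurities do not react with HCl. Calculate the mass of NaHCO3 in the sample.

n(HCl) added = 0.02587 × 0.8994 = 0.02327 mol
n(NaOH) used in back-titration = 0.01827 × 0.2272 = 4.151 × 10^-3 mol
n(HCl) left over = 4.151 × 10^-3 mol (1:1 ratio)
n(HCl) consumed by analyte = 0.02327 − 4.151 × 10^-3 = 0.01912 mol
n(NaHCO3) = 0.01912 mol (1:1 ratio)
mass of NaHCO3 = 0.01912 × 84.01 = 1.606 g

1.606 g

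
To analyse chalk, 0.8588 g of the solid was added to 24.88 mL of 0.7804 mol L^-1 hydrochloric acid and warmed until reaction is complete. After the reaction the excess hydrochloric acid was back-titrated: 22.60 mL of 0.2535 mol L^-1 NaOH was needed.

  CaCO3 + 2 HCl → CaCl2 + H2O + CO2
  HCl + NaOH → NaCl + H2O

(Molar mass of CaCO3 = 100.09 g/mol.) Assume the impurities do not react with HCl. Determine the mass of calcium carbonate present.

0.6850 g

n(HCl) added = 0.02488 × 0.7804 = 0.01942 mol
n(NaOH) used in back-titration = 0.02260 × 0.2535 = 5.729 × 10^-3 mol
n(HCl) left over = 5.729 × 10^-3 mol (1:1 ratio)
n(HCl) consumed by analyte = 0.01942 − 5.729 × 10^-3 = 0.01369 mol
From the 1:2 ratio, n(CaCO3) = 1/2 × 0.01369 = 6.844 × 10^-3 mol
mass of CaCO3 = 6.844 × 10^-3 × 100.09 = 0.6850 g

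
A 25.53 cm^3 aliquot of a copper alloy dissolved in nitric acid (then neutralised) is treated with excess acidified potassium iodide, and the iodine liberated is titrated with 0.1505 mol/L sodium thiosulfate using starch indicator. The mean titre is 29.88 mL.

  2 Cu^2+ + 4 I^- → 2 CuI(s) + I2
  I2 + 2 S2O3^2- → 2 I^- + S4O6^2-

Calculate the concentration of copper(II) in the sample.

0.1761 mol/L

n(S2O3^2-) = 0.02988 × 0.1505 = 4.497 × 10^-3 mol
n(I2) = n(S2O3^2-)/2 = 2.248 × 10^-3 mol
From the 2:1 ratio, n(Cu2+) in the aliquot = 2/1 × 2.248 × 10^-3 = 4.497 × 10^-3 mol
[Cu2+] = 4.497 × 10^-3 / 0.02553 = 0.1761 mol/L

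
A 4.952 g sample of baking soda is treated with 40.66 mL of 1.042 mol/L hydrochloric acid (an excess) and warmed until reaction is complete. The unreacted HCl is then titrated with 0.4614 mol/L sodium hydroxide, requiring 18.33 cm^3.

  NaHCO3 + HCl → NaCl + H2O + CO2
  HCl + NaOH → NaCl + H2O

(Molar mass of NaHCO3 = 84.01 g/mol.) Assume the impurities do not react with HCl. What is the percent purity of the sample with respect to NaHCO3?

n(HCl) added = 0.04066 × 1.042 = 0.04237 mol
n(NaOH) used in back-titration = 0.01833 × 0.4614 = 8.457 × 10^-3 mol
n(HCl) left over = 8.457 × 10^-3 mol (1:1 ratio)
n(HCl) consumed by analyte = 0.04237 − 8.457 × 10^-3 = 0.03391 mol
n(NaHCO3) = 0.03391 mol (1:1 ratio)
mass of NaHCO3 = 0.03391 × 84.01 = 2.849 g
% NaHCO3 = 2.849 / 4.952 × 100 = 57.53 %

57.53 %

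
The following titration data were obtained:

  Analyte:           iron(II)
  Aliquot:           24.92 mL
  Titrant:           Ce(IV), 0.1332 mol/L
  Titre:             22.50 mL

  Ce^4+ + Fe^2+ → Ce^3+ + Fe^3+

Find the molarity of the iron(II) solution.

0.1203 mol/L

n(Ce4+) = 0.02250 L × 0.1332 mol/L = 2.997 × 10^-3 mol
n(Fe2+) = 2.997 × 10^-3 mol (1:1 mole ratio)
[Fe2+] = 2.997 × 10^-3 mol / 0.02492 L = 0.1203 mol/L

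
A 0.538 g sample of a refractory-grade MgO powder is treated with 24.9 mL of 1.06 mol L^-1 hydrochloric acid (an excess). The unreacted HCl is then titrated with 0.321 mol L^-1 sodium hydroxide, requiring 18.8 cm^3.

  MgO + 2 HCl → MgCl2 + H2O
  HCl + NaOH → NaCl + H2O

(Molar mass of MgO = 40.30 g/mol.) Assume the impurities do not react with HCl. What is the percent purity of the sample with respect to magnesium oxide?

n(HCl) added = 0.0249 × 1.06 = 0.0264 mol
n(NaOH) used in back-titration = 0.0188 × 0.321 = 6.03 × 10^-3 mol
n(HCl) left over = 6.03 × 10^-3 mol (1:1 ratio)
n(HCl) consumed by analyte = 0.0264 − 6.03 × 10^-3 = 0.0204 mol
From the 1:2 ratio, n(MgO) = 1/2 × 0.0204 = 0.0102 mol
mass of MgO = 0.0102 × 40.30 = 0.410 g
% MgO = 0.410 / 0.538 × 100 = 76.3 %

76.3 %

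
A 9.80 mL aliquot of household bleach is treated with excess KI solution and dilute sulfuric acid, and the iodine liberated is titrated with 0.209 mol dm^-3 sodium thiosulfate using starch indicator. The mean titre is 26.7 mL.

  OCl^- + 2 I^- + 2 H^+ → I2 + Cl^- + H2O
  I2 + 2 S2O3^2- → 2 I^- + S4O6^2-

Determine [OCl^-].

n(S2O3^2-) = 0.0267 × 0.209 = 5.58 × 10^-3 mol
n(I2) = n(S2O3^2-)/2 = 2.79 × 10^-3 mol
n(OCl^-) in the aliquot = 2.79 × 10^-3 mol (1:1 ratio)
[OCl^-] = 2.79 × 10^-3 / 0.00980 = 0.285 mol/L

0.285 mol/L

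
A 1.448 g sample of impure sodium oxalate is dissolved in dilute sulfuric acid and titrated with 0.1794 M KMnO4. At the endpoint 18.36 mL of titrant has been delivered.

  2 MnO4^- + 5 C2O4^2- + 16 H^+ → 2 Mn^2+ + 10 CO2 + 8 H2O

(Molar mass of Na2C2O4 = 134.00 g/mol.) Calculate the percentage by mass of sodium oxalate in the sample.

76.20 %

n(KMnO4) = 0.01836 L × 0.1794 mol/L = 3.294 × 10^-3 mol
From the 5:2 ratio, n(Na2C2O4) = 5/2 × 3.294 × 10^-3 = 8.234 × 10^-3 mol
mass of Na2C2O4 = 8.234 × 10^-3 × 134.00 g/mol = 1.103 g
% Na2C2O4 = 1.103 / 1.448 × 100 = 76.20 %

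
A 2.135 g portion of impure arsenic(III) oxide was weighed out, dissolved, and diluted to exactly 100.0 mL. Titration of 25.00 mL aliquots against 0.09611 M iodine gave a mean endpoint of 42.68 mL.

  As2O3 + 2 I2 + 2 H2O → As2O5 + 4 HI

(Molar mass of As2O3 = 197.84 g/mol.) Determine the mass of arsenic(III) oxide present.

1.623 g

n(I2) per titration = 0.04268 × 0.09611 = 4.102 × 10^-3 mol
From the 1:2 ratio, n(As2O3) in each aliquot = 1/2 × 4.102 × 10^-3 = 2.051 × 10^-3 mol
n(As2O3) in the whole flask = 2.051 × 10^-3 × 100.0/25.00 = 8.204 × 10^-3 mol
mass of As2O3 = 8.204 × 10^-3 × 197.84 = 1.623 g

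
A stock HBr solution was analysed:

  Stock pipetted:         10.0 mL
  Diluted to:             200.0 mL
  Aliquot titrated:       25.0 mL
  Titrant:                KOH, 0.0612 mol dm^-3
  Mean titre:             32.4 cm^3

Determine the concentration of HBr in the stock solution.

HBr + KOH → KBr + H2O
n(KOH) = 0.0324 × 0.0612 = 1.98 × 10^-3 mol
n(HBr) in the aliquot = 1.98 × 10^-3 mol (1:1 ratio)
[HBr]_dilute = 1.98 × 10^-3 / 0.0250 = 0.0793 mol/L
Dilution factor = 200.0 / 10.0 = 20.00
[HBr]_stock = 0.0793 × 20.00 = 1.59 mol/L

1.59 mol/L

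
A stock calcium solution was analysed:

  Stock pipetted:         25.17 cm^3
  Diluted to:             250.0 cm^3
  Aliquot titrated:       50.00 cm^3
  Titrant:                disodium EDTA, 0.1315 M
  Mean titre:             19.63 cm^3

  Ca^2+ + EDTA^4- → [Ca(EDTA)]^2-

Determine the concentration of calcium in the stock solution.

0.5128 M

n(EDTA) = 0.01963 × 0.1315 = 2.581 × 10^-3 mol
n(Ca2+) in the aliquot = 2.581 × 10^-3 mol (1:1 ratio)
[Ca2+]_dilute = 2.581 × 10^-3 / 0.05000 = 0.05163 mol/L
Dilution factor = 250.0 / 25.17 = 9.932
[Ca2+]_stock = 0.05163 × 9.932 = 0.5128 mol/L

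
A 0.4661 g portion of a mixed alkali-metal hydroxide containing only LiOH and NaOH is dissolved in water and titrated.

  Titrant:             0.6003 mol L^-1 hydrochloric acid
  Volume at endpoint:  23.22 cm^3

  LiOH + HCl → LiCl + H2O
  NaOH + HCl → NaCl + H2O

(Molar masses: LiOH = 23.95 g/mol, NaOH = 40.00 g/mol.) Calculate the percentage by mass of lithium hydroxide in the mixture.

n(HCl) = 0.02322 × 0.6003 = 0.01394 mol
Let x = n(LiOH), y = n(NaOH).
Titrant: 1x + 1y = 0.01394;  mass: 23.95x + 40.00y = 0.4661
Solving, x = 5.698 × 10^-3 mol, y = 8.241 × 10^-3 mol
mass of LiOH = 5.698 × 10^-3 × 23.95 = 0.1365 g
% LiOH = 0.1365 / 0.4661 × 100 = 29.28 %

29.28 %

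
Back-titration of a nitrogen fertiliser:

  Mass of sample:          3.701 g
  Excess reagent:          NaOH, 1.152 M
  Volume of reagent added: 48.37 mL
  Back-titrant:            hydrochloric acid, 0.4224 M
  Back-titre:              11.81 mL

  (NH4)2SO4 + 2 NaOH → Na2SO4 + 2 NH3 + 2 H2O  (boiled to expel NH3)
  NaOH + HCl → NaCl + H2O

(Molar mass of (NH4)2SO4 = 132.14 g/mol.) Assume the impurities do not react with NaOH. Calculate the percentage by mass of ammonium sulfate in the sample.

n(NaOH) added = 0.04837 × 1.152 = 0.05572 mol
n(HCl) used in back-titration = 0.01181 × 0.4224 = 4.989 × 10^-3 mol
n(NaOH) left over = 4.989 × 10^-3 mol (1:1 ratio)
n(NaOH) consumed by analyte = 0.05572 − 4.989 × 10^-3 = 0.05073 mol
From the 1:2 ratio, n((NH4)2SO4) = 1/2 × 0.05073 = 0.02537 mol
mass of (NH4)2SO4 = 0.02537 × 132.14 = 3.352 g
% (NH4)2SO4 = 3.352 / 3.701 × 100 = 90.57 %

90.57 %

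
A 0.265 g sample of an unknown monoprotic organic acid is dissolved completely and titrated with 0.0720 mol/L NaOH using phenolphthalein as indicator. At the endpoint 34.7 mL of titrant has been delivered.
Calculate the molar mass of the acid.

n(NaOH) = 0.0347 L × 0.0720 mol/L = 2.50 × 10^-3 mol
n(HA) = 2.50 × 10^-3 mol (1:1 ratio)
M = m / n = 0.265 g / 2.50 × 10^-3 mol = 106 g/mol

106 g/mol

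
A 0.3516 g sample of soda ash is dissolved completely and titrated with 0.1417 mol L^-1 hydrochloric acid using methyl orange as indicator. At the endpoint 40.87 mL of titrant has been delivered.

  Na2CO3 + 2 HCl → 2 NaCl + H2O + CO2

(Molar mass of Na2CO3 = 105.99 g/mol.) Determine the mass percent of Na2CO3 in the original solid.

87.29 %

n(HCl) = 0.04087 L × 0.1417 mol/L = 5.791 × 10^-3 mol
From the 1:2 ratio, n(Na2CO3) = 1/2 × 5.791 × 10^-3 = 2.896 × 10^-3 mol
mass of Na2CO3 = 2.896 × 10^-3 × 105.99 g/mol = 0.3069 g
% Na2CO3 = 0.3069 / 0.3516 × 100 = 87.29 %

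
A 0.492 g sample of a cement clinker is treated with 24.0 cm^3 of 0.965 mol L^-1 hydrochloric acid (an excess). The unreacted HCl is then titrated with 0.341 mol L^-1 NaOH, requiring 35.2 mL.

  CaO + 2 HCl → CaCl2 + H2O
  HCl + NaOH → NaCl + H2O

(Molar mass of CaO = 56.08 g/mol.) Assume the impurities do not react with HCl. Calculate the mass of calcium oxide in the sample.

0.313 g

n(HCl) added = 0.0240 × 0.965 = 0.0232 mol
n(NaOH) used in back-titration = 0.0352 × 0.341 = 0.0120 mol
n(HCl) left over = 0.0120 mol (1:1 ratio)
n(HCl) consumed by analyte = 0.0232 − 0.0120 = 0.0112 mol
From the 1:2 ratio, n(CaO) = 1/2 × 0.0112 = 5.58 × 10^-3 mol
mass of CaO = 5.58 × 10^-3 × 56.08 = 0.313 g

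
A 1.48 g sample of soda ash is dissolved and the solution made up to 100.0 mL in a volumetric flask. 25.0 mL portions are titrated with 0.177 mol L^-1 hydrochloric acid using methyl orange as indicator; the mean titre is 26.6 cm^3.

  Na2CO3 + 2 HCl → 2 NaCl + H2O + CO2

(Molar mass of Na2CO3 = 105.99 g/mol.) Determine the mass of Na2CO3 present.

0.998 g

n(HCl) per titration = 0.0266 × 0.177 = 4.71 × 10^-3 mol
From the 1:2 ratio, n(Na2CO3) in each aliquot = 1/2 × 4.71 × 10^-3 = 2.35 × 10^-3 mol
n(Na2CO3) in the whole flask = 2.35 × 10^-3 × 100.0/25.0 = 9.42 × 10^-3 mol
mass of Na2CO3 = 9.42 × 10^-3 × 105.99 = 0.998 g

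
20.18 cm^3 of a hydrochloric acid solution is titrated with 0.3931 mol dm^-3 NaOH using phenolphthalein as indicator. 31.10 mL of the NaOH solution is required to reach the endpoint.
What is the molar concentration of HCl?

0.6058 mol/L

HCl + NaOH → NaCl + H2O
n(NaOH) = 0.03110 L × 0.3931 mol/L = 0.01223 mol
n(HCl) = 0.01223 mol (1:1 mole ratio)
[HCl] = 0.01223 mol / 0.02018 L = 0.6058 mol/L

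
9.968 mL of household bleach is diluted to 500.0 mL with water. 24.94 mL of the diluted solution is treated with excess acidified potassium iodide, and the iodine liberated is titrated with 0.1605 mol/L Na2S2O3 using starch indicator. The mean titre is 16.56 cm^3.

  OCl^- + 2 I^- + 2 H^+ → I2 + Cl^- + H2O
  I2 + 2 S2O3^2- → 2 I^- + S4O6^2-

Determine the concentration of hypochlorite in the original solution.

2.673 mol/L

n(S2O3^2-) = 0.01656 × 0.1605 = 2.658 × 10^-3 mol
n(I2) = n(S2O3^2-)/2 = 1.329 × 10^-3 mol
n(OCl^-) in the aliquot = 1.329 × 10^-3 mol (1:1 ratio)
[OCl^-]_dilute = 1.329 × 10^-3 / 0.02494 = 0.05329 mol/L
[OCl^-]_original = 0.05329 × 500.0/9.968 = 2.673 mol/L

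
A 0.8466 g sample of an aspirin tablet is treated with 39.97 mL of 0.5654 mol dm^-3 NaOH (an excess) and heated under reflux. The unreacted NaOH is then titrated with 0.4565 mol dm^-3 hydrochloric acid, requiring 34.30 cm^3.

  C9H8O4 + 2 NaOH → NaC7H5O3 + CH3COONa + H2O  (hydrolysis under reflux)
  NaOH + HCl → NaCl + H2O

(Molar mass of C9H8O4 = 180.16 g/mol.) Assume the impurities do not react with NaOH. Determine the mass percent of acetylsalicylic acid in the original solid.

73.85 %

n(NaOH) added = 0.03997 × 0.5654 = 0.02260 mol
n(HCl) used in back-titration = 0.03430 × 0.4565 = 0.01566 mol
n(NaOH) left over = 0.01566 mol (1:1 ratio)
n(NaOH) consumed by analyte = 0.02260 − 0.01566 = 6.941 × 10^-3 mol
From the 1:2 ratio, n(C9H8O4) = 1/2 × 6.941 × 10^-3 = 3.471 × 10^-3 mol
mass of C9H8O4 = 3.471 × 10^-3 × 180.16 = 0.6253 g
% C9H8O4 = 0.6253 / 0.8466 × 100 = 73.85 %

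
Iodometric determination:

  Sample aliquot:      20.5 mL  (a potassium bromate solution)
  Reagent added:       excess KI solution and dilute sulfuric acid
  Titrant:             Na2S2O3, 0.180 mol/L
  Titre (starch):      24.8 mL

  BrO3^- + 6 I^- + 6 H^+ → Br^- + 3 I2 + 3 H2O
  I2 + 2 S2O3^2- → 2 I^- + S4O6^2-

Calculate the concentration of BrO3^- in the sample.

0.0363 mol/L

n(S2O3^2-) = 0.0248 × 0.180 = 4.46 × 10^-3 mol
n(I2) = n(S2O3^2-)/2 = 2.23 × 10^-3 mol
From the 1:3 ratio, n(BrO3^-) in the aliquot = 1/3 × 2.23 × 10^-3 = 7.44 × 10^-4 mol
[BrO3^-] = 7.44 × 10^-4 / 0.0205 = 0.0363 mol/L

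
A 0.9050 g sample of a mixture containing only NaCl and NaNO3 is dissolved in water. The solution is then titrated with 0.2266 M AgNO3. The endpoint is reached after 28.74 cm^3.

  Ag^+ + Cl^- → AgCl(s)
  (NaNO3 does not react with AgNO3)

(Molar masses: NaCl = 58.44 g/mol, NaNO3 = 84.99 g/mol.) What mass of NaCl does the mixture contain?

0.3806 g

n(AgNO3) = 0.02874 × 0.2266 = 6.512 × 10^-3 mol
Let x = n(NaCl), y = n(NaNO3).
Titrant: 1x = 6.512 × 10^-3;  mass: 58.44x + 84.99y = 0.9050
Solving, x = 6.512 × 10^-3 mol, y = 6.170 × 10^-3 mol
mass of NaCl = 6.512 × 10^-3 × 58.44 = 0.3806 g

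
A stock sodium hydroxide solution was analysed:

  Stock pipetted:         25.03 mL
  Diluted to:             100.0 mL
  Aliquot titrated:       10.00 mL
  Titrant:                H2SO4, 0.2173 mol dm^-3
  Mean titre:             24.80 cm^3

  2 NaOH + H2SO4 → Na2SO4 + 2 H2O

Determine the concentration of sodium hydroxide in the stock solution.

4.306 mol/L

n(H2SO4) = 0.02480 × 0.2173 = 5.389 × 10^-3 mol
From the 2:1 ratio, n(NaOH) in the aliquot = 2/1 × 5.389 × 10^-3 = 0.01078 mol
[NaOH]_dilute = 0.01078 / 0.01000 = 1.078 mol/L
Dilution factor = 100.0 / 25.03 = 3.995
[NaOH]_stock = 1.078 × 3.995 = 4.306 mol/L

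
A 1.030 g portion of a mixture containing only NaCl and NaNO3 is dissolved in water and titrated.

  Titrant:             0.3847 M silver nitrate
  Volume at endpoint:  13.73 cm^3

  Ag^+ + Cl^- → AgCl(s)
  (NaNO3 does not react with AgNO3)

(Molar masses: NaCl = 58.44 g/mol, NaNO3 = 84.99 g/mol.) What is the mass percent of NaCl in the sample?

n(AgNO3) = 0.01373 × 0.3847 = 5.282 × 10^-3 mol
Let x = n(NaCl), y = n(NaNO3).
Titrant: 1x = 5.282 × 10^-3;  mass: 58.44x + 84.99y = 1.030
Solving, x = 5.282 × 10^-3 mol, y = 8.487 × 10^-3 mol
mass of NaCl = 5.282 × 10^-3 × 58.44 = 0.3087 g
% NaCl = 0.3087 / 1.030 × 100 = 29.97 %

29.97 %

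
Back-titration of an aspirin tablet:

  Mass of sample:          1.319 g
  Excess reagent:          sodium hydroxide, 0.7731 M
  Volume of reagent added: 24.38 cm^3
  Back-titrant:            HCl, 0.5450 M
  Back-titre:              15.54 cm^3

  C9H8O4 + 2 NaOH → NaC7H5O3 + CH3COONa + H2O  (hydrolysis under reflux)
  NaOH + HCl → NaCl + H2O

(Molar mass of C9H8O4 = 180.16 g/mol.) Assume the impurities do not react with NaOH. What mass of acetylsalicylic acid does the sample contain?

n(NaOH) added = 0.02438 × 0.7731 = 0.01885 mol
n(HCl) used in back-titration = 0.01554 × 0.5450 = 8.469 × 10^-3 mol
n(NaOH) left over = 8.469 × 10^-3 mol (1:1 ratio)
n(NaOH) consumed by analyte = 0.01885 − 8.469 × 10^-3 = 0.01038 mol
From the 1:2 ratio, n(C9H8O4) = 1/2 × 0.01038 = 5.189 × 10^-3 mol
mass of C9H8O4 = 5.189 × 10^-3 × 180.16 = 0.9349 g

0.9349 g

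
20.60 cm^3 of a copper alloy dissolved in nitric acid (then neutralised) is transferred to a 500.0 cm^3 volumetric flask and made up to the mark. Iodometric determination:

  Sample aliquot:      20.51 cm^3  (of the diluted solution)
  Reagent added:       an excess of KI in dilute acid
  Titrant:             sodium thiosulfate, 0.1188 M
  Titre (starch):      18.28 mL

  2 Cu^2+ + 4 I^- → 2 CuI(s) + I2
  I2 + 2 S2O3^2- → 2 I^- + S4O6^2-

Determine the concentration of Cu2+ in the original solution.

2.570 M

n(S2O3^2-) = 0.01828 × 0.1188 = 2.172 × 10^-3 mol
n(I2) = n(S2O3^2-)/2 = 1.086 × 10^-3 mol
From the 2:1 ratio, n(Cu2+) in the aliquot = 2/1 × 1.086 × 10^-3 = 2.172 × 10^-3 mol
[Cu2+]_dilute = 2.172 × 10^-3 / 0.02051 = 0.1059 mol/L
[Cu2+]_original = 0.1059 × 500.0/20.60 = 2.570 mol/L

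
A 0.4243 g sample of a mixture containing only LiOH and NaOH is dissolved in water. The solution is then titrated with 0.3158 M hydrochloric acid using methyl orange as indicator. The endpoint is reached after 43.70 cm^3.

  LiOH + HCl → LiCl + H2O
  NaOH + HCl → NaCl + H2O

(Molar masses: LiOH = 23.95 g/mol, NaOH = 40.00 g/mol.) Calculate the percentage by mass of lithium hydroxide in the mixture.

44.92 %

n(HCl) = 0.04370 × 0.3158 = 0.01380 mol
Let x = n(LiOH), y = n(NaOH).
Titrant: 1x + 1y = 0.01380;  mass: 23.95x + 40.00y = 0.4243
Solving, x = 7.958 × 10^-3 mol, y = 5.843 × 10^-3 mol
mass of LiOH = 7.958 × 10^-3 × 23.95 = 0.1906 g
% LiOH = 0.1906 / 0.4243 × 100 = 44.92 %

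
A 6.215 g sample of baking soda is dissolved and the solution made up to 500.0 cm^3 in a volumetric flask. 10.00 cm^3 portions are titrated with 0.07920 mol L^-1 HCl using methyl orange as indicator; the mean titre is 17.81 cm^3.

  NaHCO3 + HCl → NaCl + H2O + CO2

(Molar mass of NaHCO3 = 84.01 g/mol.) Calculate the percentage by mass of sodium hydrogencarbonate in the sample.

95.33 %

n(HCl) per titration = 0.01781 × 0.07920 = 1.411 × 10^-3 mol
n(NaHCO3) in each aliquot = 1.411 × 10^-3 mol (1:1 ratio)
n(NaHCO3) in the whole flask = 1.411 × 10^-3 × 500.0/10.00 = 0.07053 mol
mass of NaHCO3 = 0.07053 × 84.01 = 5.925 g
% NaHCO3 = 5.925 / 6.215 × 100 = 95.33 %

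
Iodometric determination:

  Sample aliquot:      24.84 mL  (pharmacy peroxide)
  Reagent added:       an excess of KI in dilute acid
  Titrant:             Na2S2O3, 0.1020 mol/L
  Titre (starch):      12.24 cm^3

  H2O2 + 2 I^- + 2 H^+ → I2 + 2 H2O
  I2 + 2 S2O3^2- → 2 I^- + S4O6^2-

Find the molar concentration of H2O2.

0.02513 mol/L

n(S2O3^2-) = 0.01224 × 0.1020 = 1.248 × 10^-3 mol
n(I2) = n(S2O3^2-)/2 = 6.242 × 10^-4 mol
n(H2O2) in the aliquot = 6.242 × 10^-4 mol (1:1 ratio)
[H2O2] = 6.242 × 10^-4 / 0.02484 = 0.02513 mol/L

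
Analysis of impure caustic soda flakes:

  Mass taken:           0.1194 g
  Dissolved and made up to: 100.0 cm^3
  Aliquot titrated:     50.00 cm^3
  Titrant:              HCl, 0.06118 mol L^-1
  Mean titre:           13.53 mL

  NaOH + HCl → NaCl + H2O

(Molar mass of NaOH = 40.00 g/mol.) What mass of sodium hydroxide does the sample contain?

0.06622 g

n(HCl) per titration = 0.01353 × 0.06118 = 8.278 × 10^-4 mol
n(NaOH) in each aliquot = 8.278 × 10^-4 mol (1:1 ratio)
n(NaOH) in the whole flask = 8.278 × 10^-4 × 100.0/50.00 = 1.656 × 10^-3 mol
mass of NaOH = 1.656 × 10^-3 × 40.00 = 0.06622 g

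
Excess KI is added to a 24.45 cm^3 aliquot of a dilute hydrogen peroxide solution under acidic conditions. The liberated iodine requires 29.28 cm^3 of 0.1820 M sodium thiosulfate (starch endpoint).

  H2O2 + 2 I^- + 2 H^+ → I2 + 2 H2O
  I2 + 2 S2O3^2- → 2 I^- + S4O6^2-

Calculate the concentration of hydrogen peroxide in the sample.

0.1090 M

n(S2O3^2-) = 0.02928 × 0.1820 = 5.329 × 10^-3 mol
n(I2) = n(S2O3^2-)/2 = 2.664 × 10^-3 mol
n(H2O2) in the aliquot = 2.664 × 10^-3 mol (1:1 ratio)
[H2O2] = 2.664 × 10^-3 / 0.02445 = 0.1090 mol/L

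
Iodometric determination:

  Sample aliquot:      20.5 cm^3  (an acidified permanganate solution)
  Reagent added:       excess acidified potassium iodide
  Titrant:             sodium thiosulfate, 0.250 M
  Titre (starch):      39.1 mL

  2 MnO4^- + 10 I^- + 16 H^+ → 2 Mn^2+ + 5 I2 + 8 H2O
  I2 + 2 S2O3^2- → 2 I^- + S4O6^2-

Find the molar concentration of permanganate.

0.0954 M

n(S2O3^2-) = 0.0391 × 0.250 = 9.78 × 10^-3 mol
n(I2) = n(S2O3^2-)/2 = 4.89 × 10^-3 mol
From the 2:5 ratio, n(MnO4^-) in the aliquot = 2/5 × 4.89 × 10^-3 = 1.96 × 10^-3 mol
[MnO4^-] = 1.96 × 10^-3 / 0.0205 = 0.0954 mol/L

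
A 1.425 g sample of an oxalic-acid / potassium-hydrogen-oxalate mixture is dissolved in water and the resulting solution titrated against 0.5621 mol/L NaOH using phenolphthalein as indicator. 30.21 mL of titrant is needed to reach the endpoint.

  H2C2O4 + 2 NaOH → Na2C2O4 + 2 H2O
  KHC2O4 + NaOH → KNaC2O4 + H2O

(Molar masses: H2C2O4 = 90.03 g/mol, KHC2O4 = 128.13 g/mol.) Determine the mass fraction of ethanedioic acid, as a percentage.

28.53 %

n(NaOH) = 0.03021 × 0.5621 = 0.01698 mol
Let x = n(H2C2O4), y = n(KHC2O4).
Titrant: 2x + 1y = 0.01698;  mass: 90.03x + 128.13y = 1.425
Solving, x = 4.517 × 10^-3 mol, y = 7.948 × 10^-3 mol
mass of H2C2O4 = 4.517 × 10^-3 × 90.03 = 0.4066 g
% H2C2O4 = 0.4066 / 1.425 × 100 = 28.53 %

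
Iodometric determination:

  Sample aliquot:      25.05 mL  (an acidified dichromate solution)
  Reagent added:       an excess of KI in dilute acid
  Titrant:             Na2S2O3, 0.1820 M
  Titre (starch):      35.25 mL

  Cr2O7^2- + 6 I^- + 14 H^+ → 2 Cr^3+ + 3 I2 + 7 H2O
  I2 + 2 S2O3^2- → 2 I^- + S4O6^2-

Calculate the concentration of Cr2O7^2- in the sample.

0.04268 M

n(S2O3^2-) = 0.03525 × 0.1820 = 6.415 × 10^-3 mol
n(I2) = n(S2O3^2-)/2 = 3.208 × 10^-3 mol
From the 1:3 ratio, n(Cr2O7^2-) in the aliquot = 1/3 × 3.208 × 10^-3 = 1.069 × 10^-3 mol
[Cr2O7^2-] = 1.069 × 10^-3 / 0.02505 = 0.04268 mol/L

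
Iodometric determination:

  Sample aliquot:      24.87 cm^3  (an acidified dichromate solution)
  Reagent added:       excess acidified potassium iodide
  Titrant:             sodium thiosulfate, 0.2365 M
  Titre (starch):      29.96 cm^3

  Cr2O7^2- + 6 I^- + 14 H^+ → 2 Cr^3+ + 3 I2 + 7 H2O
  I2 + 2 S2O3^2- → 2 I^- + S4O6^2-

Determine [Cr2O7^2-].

n(S2O3^2-) = 0.02996 × 0.2365 = 7.086 × 10^-3 mol
n(I2) = n(S2O3^2-)/2 = 3.543 × 10^-3 mol
From the 1:3 ratio, n(Cr2O7^2-) in the aliquot = 1/3 × 3.543 × 10^-3 = 1.181 × 10^-3 mol
[Cr2O7^2-] = 1.181 × 10^-3 / 0.02487 = 0.04748 mol/L

0.04748 M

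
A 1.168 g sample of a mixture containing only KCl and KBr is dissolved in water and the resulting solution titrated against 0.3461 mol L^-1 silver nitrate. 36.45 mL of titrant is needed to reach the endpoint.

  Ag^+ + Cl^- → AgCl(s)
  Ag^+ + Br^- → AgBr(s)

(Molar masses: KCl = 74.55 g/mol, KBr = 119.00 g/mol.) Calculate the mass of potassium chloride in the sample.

0.5589 g

n(AgNO3) = 0.03645 × 0.3461 = 0.01262 mol
Let x = n(KCl), y = n(KBr).
Titrant: 1x + 1y = 0.01262;  mass: 74.55x + 119.00y = 1.168
Solving, x = 7.497 × 10^-3 mol, y = 5.119 × 10^-3 mol
mass of KCl = 7.497 × 10^-3 × 74.55 = 0.5589 g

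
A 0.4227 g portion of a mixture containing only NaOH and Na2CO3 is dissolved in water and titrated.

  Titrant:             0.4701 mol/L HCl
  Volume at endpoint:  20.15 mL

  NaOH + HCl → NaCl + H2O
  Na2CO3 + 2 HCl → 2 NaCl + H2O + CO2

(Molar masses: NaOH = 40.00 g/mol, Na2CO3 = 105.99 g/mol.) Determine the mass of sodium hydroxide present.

0.2441 g

n(HCl) = 0.02015 × 0.4701 = 9.473 × 10^-3 mol
Let x = n(NaOH), y = n(Na2CO3).
Titrant: 1x + 2y = 9.473 × 10^-3;  mass: 40.00x + 105.99y = 0.4227
Solving, x = 6.102 × 10^-3 mol, y = 1.685 × 10^-3 mol
mass of NaOH = 6.102 × 10^-3 × 40.00 = 0.2441 g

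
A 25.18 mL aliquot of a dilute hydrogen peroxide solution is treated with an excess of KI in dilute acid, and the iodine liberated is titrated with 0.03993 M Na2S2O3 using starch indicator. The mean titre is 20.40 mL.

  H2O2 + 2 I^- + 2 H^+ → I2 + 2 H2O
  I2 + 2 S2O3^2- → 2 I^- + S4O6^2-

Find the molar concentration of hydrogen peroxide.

n(S2O3^2-) = 0.02040 × 0.03993 = 8.146 × 10^-4 mol
n(I2) = n(S2O3^2-)/2 = 4.073 × 10^-4 mol
n(H2O2) in the aliquot = 4.073 × 10^-4 mol (1:1 ratio)
[H2O2] = 4.073 × 10^-4 / 0.02518 = 0.01617 mol/L

0.01617 M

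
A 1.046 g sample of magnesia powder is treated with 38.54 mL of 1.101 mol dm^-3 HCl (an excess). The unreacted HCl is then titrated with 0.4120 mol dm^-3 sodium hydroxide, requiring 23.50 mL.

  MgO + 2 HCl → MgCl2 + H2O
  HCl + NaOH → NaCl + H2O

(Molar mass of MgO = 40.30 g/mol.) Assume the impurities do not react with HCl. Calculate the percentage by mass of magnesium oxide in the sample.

n(HCl) added = 0.03854 × 1.101 = 0.04243 mol
n(NaOH) used in back-titration = 0.02350 × 0.4120 = 9.682 × 10^-3 mol
n(HCl) left over = 9.682 × 10^-3 mol (1:1 ratio)
n(HCl) consumed by analyte = 0.04243 − 9.682 × 10^-3 = 0.03275 mol
From the 1:2 ratio, n(MgO) = 1/2 × 0.03275 = 0.01638 mol
mass of MgO = 0.01638 × 40.30 = 0.6599 g
% MgO = 0.6599 / 1.046 × 100 = 63.09 %

63.09 %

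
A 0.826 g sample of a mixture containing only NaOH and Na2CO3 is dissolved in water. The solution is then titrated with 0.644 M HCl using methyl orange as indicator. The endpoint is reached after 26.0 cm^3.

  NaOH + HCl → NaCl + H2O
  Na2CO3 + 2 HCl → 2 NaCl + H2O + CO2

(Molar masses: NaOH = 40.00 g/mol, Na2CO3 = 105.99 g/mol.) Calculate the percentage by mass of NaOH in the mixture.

22.9 %

n(HCl) = 0.0260 × 0.644 = 0.0167 mol
Let x = n(NaOH), y = n(Na2CO3).
Titrant: 1x + 2y = 0.0167;  mass: 40.00x + 105.99y = 0.826
Solving, x = 4.72 × 10^-3 mol, y = 6.01 × 10^-3 mol
mass of NaOH = 4.72 × 10^-3 × 40.00 = 0.189 g
% NaOH = 0.189 / 0.826 × 100 = 22.9 %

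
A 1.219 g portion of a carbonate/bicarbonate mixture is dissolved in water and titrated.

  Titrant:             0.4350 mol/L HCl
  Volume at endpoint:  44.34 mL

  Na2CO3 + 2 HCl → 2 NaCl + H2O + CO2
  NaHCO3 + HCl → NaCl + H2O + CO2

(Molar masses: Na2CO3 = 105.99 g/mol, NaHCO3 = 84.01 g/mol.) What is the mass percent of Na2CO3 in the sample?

n(HCl) = 0.04434 × 0.4350 = 0.01929 mol
Let x = n(Na2CO3), y = n(NaHCO3).
Titrant: 2x + 1y = 0.01929;  mass: 105.99x + 84.01y = 1.219
Solving, x = 6.471 × 10^-3 mol, y = 6.347 × 10^-3 mol
mass of Na2CO3 = 6.471 × 10^-3 × 105.99 = 0.6858 g
% Na2CO3 = 0.6858 / 1.219 × 100 = 56.26 %

56.26 %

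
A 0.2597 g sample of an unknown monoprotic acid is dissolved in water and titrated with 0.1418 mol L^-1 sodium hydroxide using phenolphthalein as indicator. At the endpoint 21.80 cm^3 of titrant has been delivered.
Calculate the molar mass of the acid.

n(NaOH) = 0.02180 L × 0.1418 mol/L = 3.091 × 10^-3 mol
n(HA) = 3.091 × 10^-3 mol (1:1 ratio)
M = m / n = 0.2597 g / 3.091 × 10^-3 mol = 84.01 g/mol

84.01 g/mol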